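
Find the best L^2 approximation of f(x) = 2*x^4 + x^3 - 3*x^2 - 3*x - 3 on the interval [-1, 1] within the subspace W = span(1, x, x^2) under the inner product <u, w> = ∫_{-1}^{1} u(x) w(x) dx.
g(x) = -9*x^2/7 - 12*x/5 - 111/35

The best approximation g ∈ W is the orthogonal projection of f onto W. Writing g = a_0 + a_1 x + a_2 x^2, the coefficients solve the normal equations G · a = b where
  G_{ij} = <φ_i, φ_j> and b_i = <f, φ_i>, with φ_0 = 1, φ_1 = x, φ_2 = x^2.
G =
  [2, 0, 2/3]
  [0, 2/3, 0]
  [2/3, 0, 2/5],
b = (-36/5, -8/5, -92/35).
Solving gives a_0 = -111/35, a_1 = -12/5, a_2 = -9/7, so
  g(x) = -9*x^2/7 - 12*x/5 - 111/35.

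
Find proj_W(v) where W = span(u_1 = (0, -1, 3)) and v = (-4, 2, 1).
proj_W(v) = (0, -1/10, 3/10)

Set up U = [u_1 | ... | u_1] ∈ R^(3×1). The projector onto W = col(U) is P = U (U^T U)^(-1) U^T.
Compute U^T U =
  [10],
and U^T v = (1).
Solve U^T U · c = U^T v for the coefficients: c = (1/10). The projection is proj_W(v) = U c.
Check: (v - proj_W(v)) · u_1 = 0  (should be 0).
Result: proj_W(v) = (0, -1/10, 3/10).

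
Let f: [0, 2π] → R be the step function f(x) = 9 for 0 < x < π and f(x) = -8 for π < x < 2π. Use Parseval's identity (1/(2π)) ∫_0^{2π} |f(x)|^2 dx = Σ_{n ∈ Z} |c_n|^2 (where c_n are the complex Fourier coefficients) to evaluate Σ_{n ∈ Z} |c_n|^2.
Σ |c_n|^2 = 145/2

Parseval equates the L^2 energy of f (normalised by 1/(2π)) with the ℓ^2 sum of its Fourier coefficients: (1/(2π)) ∫_0^{2π} |f|^2 = Σ |c_n|^2.
Compute the left side: (1/(2π)) [∫_0^π 9^2 dx + ∫_π^{2π} (-8)^2 dx] = (1/(2π)) · (81π + 64π) = (81 + 64)/2 = 145/2.
So Σ_{n ∈ Z} |c_n|^2 = 145/2.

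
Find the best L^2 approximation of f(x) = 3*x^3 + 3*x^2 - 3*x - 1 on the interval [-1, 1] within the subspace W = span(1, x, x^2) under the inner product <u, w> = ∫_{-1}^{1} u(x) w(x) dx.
g(x) = 3*x^2 - 6*x/5 - 1

The best approximation g ∈ W is the orthogonal projection of f onto W. Writing g = a_0 + a_1 x + a_2 x^2, the coefficients solve the normal equations G · a = b where
  G_{ij} = <φ_i, φ_j> and b_i = <f, φ_i>, with φ_0 = 1, φ_1 = x, φ_2 = x^2.
G =
  [2, 0, 2/3]
  [0, 2/3, 0]
  [2/3, 0, 2/5],
b = (0, -4/5, 8/15).
Solving gives a_0 = -1, a_1 = -6/5, a_2 = 3, so
  g(x) = 3*x^2 - 6*x/5 - 1.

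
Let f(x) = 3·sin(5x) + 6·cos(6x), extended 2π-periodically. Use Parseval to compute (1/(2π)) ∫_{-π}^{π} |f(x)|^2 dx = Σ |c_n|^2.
Σ |c_n|^2 = 45/2

Expand |f|^2 and use orthogonality of {sin(nx), cos(mx)} on [-π, π]:
  ∫_{-π}^{π} sin(nx)^2 dx = π, ∫ cos(mx)^2 dx = π, and cross terms integrate to 0.
So ∫_{-π}^{π} f(x)^2 dx = 3^2 · π + 6^2 · π = (9 + 36)π.
Divide by 2π: (9 + 36)/2 = 45/2.
By Parseval, this equals Σ |c_n|^2.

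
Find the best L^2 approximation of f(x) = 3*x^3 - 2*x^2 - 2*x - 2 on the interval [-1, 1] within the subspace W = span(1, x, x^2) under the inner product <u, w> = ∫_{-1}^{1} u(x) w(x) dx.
g(x) = -2*x^2 - x/5 - 2

The best approximation g ∈ W is the orthogonal projection of f onto W. Writing g = a_0 + a_1 x + a_2 x^2, the coefficients solve the normal equations G · a = b where
  G_{ij} = <φ_i, φ_j> and b_i = <f, φ_i>, with φ_0 = 1, φ_1 = x, φ_2 = x^2.
G =
  [2, 0, 2/3]
  [0, 2/3, 0]
  [2/3, 0, 2/5],
b = (-16/3, -2/15, -32/15).
Solving gives a_0 = -2, a_1 = -1/5, a_2 = -2, so
  g(x) = -2*x^2 - x/5 - 2.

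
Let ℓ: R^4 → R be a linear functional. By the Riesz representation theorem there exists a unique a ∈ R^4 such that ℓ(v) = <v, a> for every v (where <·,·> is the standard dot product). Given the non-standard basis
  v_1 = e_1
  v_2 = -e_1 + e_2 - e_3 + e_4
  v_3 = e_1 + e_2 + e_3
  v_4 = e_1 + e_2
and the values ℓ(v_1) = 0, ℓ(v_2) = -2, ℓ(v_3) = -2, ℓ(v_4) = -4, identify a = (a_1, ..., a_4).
a = (0, -4, 2, 4)

Write a = (a_1, ..., a_4) in the standard basis. For each basis vector v_i, ℓ(v_i) = <v_i, a> is a linear equation in the a_j's. Collect the n equations into a matrix system V a = ℓ, where row i of V is v_i (expressed in the standard basis). Since V is invertible (lower-triangular with 1s on the diagonal, up to permutation), solve by back-substitution:
  V =
[[1, 0, 0, 0],
 [-1, 1, -1, 1],
 [1, 1, 1, 0],
 [1, 1, 0, 0]]
  V a = (0, -2, -2, -4)
Solving gives a = (0, -4, 2, 4).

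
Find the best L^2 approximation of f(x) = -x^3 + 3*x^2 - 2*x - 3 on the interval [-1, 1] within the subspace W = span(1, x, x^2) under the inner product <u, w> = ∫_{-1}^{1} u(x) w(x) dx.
g(x) = 3*x^2 - 13*x/5 - 3

The best approximation g ∈ W is the orthogonal projection of f onto W. Writing g = a_0 + a_1 x + a_2 x^2, the coefficients solve the normal equations G · a = b where
  G_{ij} = <φ_i, φ_j> and b_i = <f, φ_i>, with φ_0 = 1, φ_1 = x, φ_2 = x^2.
G =
  [2, 0, 2/3]
  [0, 2/3, 0]
  [2/3, 0, 2/5],
b = (-4, -26/15, -4/5).
Solving gives a_0 = -3, a_1 = -13/5, a_2 = 3, so
  g(x) = 3*x^2 - 13*x/5 - 3.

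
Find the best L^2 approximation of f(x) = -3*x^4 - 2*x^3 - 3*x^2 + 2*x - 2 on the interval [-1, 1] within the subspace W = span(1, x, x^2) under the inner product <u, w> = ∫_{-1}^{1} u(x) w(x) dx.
g(x) = -39*x^2/7 + 4*x/5 - 61/35

The best approximation g ∈ W is the orthogonal projection of f onto W. Writing g = a_0 + a_1 x + a_2 x^2, the coefficients solve the normal equations G · a = b where
  G_{ij} = <φ_i, φ_j> and b_i = <f, φ_i>, with φ_0 = 1, φ_1 = x, φ_2 = x^2.
G =
  [2, 0, 2/3]
  [0, 2/3, 0]
  [2/3, 0, 2/5],
b = (-36/5, 8/15, -356/105).
Solving gives a_0 = -61/35, a_1 = 4/5, a_2 = -39/7, so
  g(x) = -39*x^2/7 + 4*x/5 - 61/35.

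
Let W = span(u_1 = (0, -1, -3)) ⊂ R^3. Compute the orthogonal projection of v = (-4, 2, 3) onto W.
proj_W(v) = (0, 11/10, 33/10)

Set up U = [u_1 | ... | u_1] ∈ R^(3×1). The projector onto W = col(U) is P = U (U^T U)^(-1) U^T.
Compute U^T U =
  [10],
and U^T v = (-11).
Solve U^T U · c = U^T v for the coefficients: c = (-11/10). The projection is proj_W(v) = U c.
Check: (v - proj_W(v)) · u_1 = 0  (should be 0).
Result: proj_W(v) = (0, 11/10, 33/10).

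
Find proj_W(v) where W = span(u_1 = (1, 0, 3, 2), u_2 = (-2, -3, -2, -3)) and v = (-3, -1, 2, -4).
proj_W(v) = (-19/14, -3, -1/14, -12/7)

Set up U = [u_1 | ... | u_2] ∈ R^(4×2). The projector onto W = col(U) is P = U (U^T U)^(-1) U^T.
Compute U^T U =
  [14, -14]
  [-14, 26],
and U^T v = (-5, 17).
Solve U^T U · c = U^T v for the coefficients: c = (9/14, 1). The projection is proj_W(v) = U c.
Check: (v - proj_W(v)) · u_1 = 0  (should be 0).
Check: (v - proj_W(v)) · u_2 = 0  (should be 0).
Result: proj_W(v) = (-19/14, -3, -1/14, -12/7).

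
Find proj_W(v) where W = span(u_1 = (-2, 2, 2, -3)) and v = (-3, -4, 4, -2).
proj_W(v) = (-8/7, 8/7, 8/7, -12/7)

Set up U = [u_1 | ... | u_1] ∈ R^(4×1). The projector onto W = col(U) is P = U (U^T U)^(-1) U^T.
Compute U^T U =
  [21],
and U^T v = (12).
Solve U^T U · c = U^T v for the coefficients: c = (4/7). The projection is proj_W(v) = U c.
Check: (v - proj_W(v)) · u_1 = 0  (should be 0).
Result: proj_W(v) = (-8/7, 8/7, 8/7, -12/7).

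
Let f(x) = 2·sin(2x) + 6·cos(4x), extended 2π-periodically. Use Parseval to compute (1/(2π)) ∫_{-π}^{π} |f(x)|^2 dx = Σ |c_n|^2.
Σ |c_n|^2 = 20

Expand |f|^2 and use orthogonality of {sin(nx), cos(mx)} on [-π, π]:
  ∫_{-π}^{π} sin(nx)^2 dx = π, ∫ cos(mx)^2 dx = π, and cross terms integrate to 0.
So ∫_{-π}^{π} f(x)^2 dx = 2^2 · π + 6^2 · π = (4 + 36)π.
Divide by 2π: (4 + 36)/2 = 20.
By Parseval, this equals Σ |c_n|^2.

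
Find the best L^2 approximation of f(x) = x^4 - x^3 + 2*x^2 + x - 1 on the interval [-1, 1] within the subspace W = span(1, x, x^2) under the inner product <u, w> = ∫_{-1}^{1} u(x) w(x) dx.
g(x) = 20*x^2/7 + 2*x/5 - 38/35

The best approximation g ∈ W is the orthogonal projection of f onto W. Writing g = a_0 + a_1 x + a_2 x^2, the coefficients solve the normal equations G · a = b where
  G_{ij} = <φ_i, φ_j> and b_i = <f, φ_i>, with φ_0 = 1, φ_1 = x, φ_2 = x^2.
G =
  [2, 0, 2/3]
  [0, 2/3, 0]
  [2/3, 0, 2/5],
b = (-4/15, 4/15, 44/105).
Solving gives a_0 = -38/35, a_1 = 2/5, a_2 = 20/7, so
  g(x) = 20*x^2/7 + 2*x/5 - 38/35.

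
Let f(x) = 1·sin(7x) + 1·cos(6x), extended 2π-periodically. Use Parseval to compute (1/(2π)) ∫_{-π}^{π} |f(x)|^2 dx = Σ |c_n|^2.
Σ |c_n|^2 = 1

Expand |f|^2 and use orthogonality of {sin(nx), cos(mx)} on [-π, π]:
  ∫_{-π}^{π} sin(nx)^2 dx = π, ∫ cos(mx)^2 dx = π, and cross terms integrate to 0.
So ∫_{-π}^{π} f(x)^2 dx = 1^2 · π + 1^2 · π = (1 + 1)π.
Divide by 2π: (1 + 1)/2 = 1.
By Parseval, this equals Σ |c_n|^2.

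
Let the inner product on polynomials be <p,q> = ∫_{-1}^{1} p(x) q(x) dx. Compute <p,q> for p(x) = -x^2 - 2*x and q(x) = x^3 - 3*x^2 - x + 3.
<p,q> = -4/15

Expand the product: p(x)·q(x) = -x^5 + x^4 + 7*x^3 - x^2 - 6*x.
∫_{-1}^{1} of each monomial x^k gives [2/(k+1) if k even, 0 if k odd]. Integrating term-by-term (or equivalently evaluating the antiderivative F(x) = -x^6/6 + x^5/5 + 7*x^4/4 - x^3/3 - 3*x^2 at the endpoints):
  F(1) − F(−1) = -31/20 − (-77/60) = -4/15.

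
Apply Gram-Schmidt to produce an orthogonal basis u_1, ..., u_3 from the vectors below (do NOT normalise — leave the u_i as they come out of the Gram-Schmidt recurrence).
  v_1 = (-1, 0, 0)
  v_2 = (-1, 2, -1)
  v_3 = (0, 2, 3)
Orthogonal basis:
  u_1 = (-1, 0, 0)
  u_2 = (0, 2, -1)
  u_3 = (0, 8/5, 16/5)

Apply the Gram-Schmidt recurrence
  u_1 = v_1
  u_i = v_i − Σ_{j<i} ((v_i · u_j) / (u_j · u_j)) · u_j.

Step by step this gives:
  u_1 = (-1, 0, 0)
  u_2 = (0, 2, -1)
  u_3 = (0, 8/5, 16/5)

Orthogonality check:
  u_2 · u_1 = 0 (should be 0)
  u_3 · u_1 = 0 (should be 0)
  u_3 · u_2 = 0 (should be 0)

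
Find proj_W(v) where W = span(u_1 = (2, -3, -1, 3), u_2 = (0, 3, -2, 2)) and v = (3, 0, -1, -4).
proj_W(v) = (-7/15, -2/5, 29/30, -43/30)

Set up U = [u_1 | ... | u_2] ∈ R^(4×2). The projector onto W = col(U) is P = U (U^T U)^(-1) U^T.
Compute U^T U =
  [23, -1]
  [-1, 17],
and U^T v = (-5, -6).
Solve U^T U · c = U^T v for the coefficients: c = (-7/30, -11/30). The projection is proj_W(v) = U c.
Check: (v - proj_W(v)) · u_1 = 0  (should be 0).
Check: (v - proj_W(v)) · u_2 = 0  (should be 0).
Result: proj_W(v) = (-7/15, -2/5, 29/30, -43/30).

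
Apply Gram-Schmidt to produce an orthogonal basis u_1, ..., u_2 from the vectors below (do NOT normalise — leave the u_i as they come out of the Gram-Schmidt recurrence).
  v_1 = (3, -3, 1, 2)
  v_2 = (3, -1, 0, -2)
Orthogonal basis:
  u_1 = (3, -3, 1, 2)
  u_2 = (45/23, 1/23, -8/23, -62/23)

Apply the Gram-Schmidt recurrence
  u_1 = v_1
  u_i = v_i − Σ_{j<i} ((v_i · u_j) / (u_j · u_j)) · u_j.

Step by step this gives:
  u_1 = (3, -3, 1, 2)
  u_2 = (45/23, 1/23, -8/23, -62/23)

Orthogonality check:
  u_2 · u_1 = 0 (should be 0)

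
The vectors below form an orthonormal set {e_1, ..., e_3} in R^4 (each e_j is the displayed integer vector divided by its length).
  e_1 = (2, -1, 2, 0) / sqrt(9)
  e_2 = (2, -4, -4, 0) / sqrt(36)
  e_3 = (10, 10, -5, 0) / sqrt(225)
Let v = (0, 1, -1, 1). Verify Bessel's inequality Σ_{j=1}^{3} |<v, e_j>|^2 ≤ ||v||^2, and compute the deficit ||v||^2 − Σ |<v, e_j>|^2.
Σ |<v, e_j>|^2 = 2; ||v||^2 = 3; deficit = 1

Write each e_j = u_j / sqrt(<u_j, u_j>) where u_j is the displayed integer vector. Then <v, e_j> = <v, u_j> / sqrt(<u_j, u_j>), so |<v, e_j>|^2 = <v, u_j>^2 / <u_j, u_j>.
Coefficients: <v, e_1> = -3/sqrt(9), <v, e_2> = 0/sqrt(36), <v, e_3> = 15/sqrt(225).
Square and sum: Σ |<v, e_j>|^2 = 2.
Compute ||v||^2 = v·v = 3.
Deficit = 3 − 2 = 1 ≥ 0, confirming Bessel's inequality. (The deficit equals ||v − Σ <v,e_j> e_j||^2, the squared distance from v to span{e_j}.)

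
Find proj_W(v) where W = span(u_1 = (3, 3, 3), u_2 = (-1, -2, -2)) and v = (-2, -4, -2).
proj_W(v) = (-2, -3, -3)

Set up U = [u_1 | ... | u_2] ∈ R^(3×2). The projector onto W = col(U) is P = U (U^T U)^(-1) U^T.
Compute U^T U =
  [27, -15]
  [-15, 9],
and U^T v = (-24, 14).
Solve U^T U · c = U^T v for the coefficients: c = (-1/3, 1). The projection is proj_W(v) = U c.
Check: (v - proj_W(v)) · u_1 = 0  (should be 0).
Check: (v - proj_W(v)) · u_2 = 0  (should be 0).
Result: proj_W(v) = (-2, -3, -3).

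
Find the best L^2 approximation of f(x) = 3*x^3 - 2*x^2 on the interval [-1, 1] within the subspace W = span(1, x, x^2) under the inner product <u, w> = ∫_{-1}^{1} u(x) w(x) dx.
g(x) = -2*x^2 + 9*x/5

The best approximation g ∈ W is the orthogonal projection of f onto W. Writing g = a_0 + a_1 x + a_2 x^2, the coefficients solve the normal equations G · a = b where
  G_{ij} = <φ_i, φ_j> and b_i = <f, φ_i>, with φ_0 = 1, φ_1 = x, φ_2 = x^2.
G =
  [2, 0, 2/3]
  [0, 2/3, 0]
  [2/3, 0, 2/5],
b = (-4/3, 6/5, -4/5).
Solving gives a_0 = 0, a_1 = 9/5, a_2 = -2, so
  g(x) = -2*x^2 + 9*x/5.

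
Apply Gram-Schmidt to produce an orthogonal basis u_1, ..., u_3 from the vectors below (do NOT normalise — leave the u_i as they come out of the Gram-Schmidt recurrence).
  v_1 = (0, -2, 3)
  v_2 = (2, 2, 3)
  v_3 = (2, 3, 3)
Orthogonal basis:
  u_1 = (0, -2, 3)
  u_2 = (2, 36/13, 24/13)
  u_3 = (-18/49, 9/49, 6/49)

Apply the Gram-Schmidt recurrence
  u_1 = v_1
  u_i = v_i − Σ_{j<i} ((v_i · u_j) / (u_j · u_j)) · u_j.

Step by step this gives:
  u_1 = (0, -2, 3)
  u_2 = (2, 36/13, 24/13)
  u_3 = (-18/49, 9/49, 6/49)

Orthogonality check:
  u_2 · u_1 = 0 (should be 0)
  u_3 · u_1 = 0 (should be 0)
  u_3 · u_2 = 0 (should be 0)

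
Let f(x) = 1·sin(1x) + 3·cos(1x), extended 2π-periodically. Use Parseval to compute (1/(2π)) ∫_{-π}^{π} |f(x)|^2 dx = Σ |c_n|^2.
Σ |c_n|^2 = 5

Expand |f|^2 and use orthogonality of {sin(nx), cos(mx)} on [-π, π]:
  ∫_{-π}^{π} sin(nx)^2 dx = π, ∫ cos(mx)^2 dx = π, and cross terms integrate to 0.
So ∫_{-π}^{π} f(x)^2 dx = 1^2 · π + 3^2 · π = (1 + 9)π.
Divide by 2π: (1 + 9)/2 = 5.
By Parseval, this equals Σ |c_n|^2.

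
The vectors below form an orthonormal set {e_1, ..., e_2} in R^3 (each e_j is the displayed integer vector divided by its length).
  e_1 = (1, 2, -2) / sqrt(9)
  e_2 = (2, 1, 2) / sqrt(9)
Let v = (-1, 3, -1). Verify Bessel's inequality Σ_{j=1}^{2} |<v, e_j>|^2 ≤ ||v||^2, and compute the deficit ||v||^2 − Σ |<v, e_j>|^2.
Σ |<v, e_j>|^2 = 50/9; ||v||^2 = 11; deficit = 49/9

Write each e_j = u_j / sqrt(<u_j, u_j>) where u_j is the displayed integer vector. Then <v, e_j> = <v, u_j> / sqrt(<u_j, u_j>), so |<v, e_j>|^2 = <v, u_j>^2 / <u_j, u_j>.
Coefficients: <v, e_1> = 7/sqrt(9), <v, e_2> = -1/sqrt(9).
Square and sum: Σ |<v, e_j>|^2 = 50/9.
Compute ||v||^2 = v·v = 11.
Deficit = 11 − 50/9 = 49/9 ≥ 0, confirming Bessel's inequality. (The deficit equals ||v − Σ <v,e_j> e_j||^2, the squared distance from v to span{e_j}.)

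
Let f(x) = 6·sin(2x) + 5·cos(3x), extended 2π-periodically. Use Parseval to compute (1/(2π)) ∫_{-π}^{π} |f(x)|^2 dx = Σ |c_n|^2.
Σ |c_n|^2 = 61/2

Expand |f|^2 and use orthogonality of {sin(nx), cos(mx)} on [-π, π]:
  ∫_{-π}^{π} sin(nx)^2 dx = π, ∫ cos(mx)^2 dx = π, and cross terms integrate to 0.
So ∫_{-π}^{π} f(x)^2 dx = 6^2 · π + 5^2 · π = (36 + 25)π.
Divide by 2π: (36 + 25)/2 = 61/2.
By Parseval, this equals Σ |c_n|^2.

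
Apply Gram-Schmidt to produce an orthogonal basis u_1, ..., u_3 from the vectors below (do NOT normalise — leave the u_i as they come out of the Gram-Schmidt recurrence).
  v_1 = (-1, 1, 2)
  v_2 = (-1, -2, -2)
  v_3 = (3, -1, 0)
Orthogonal basis:
  u_1 = (-1, 1, 2)
  u_2 = (-11/6, -7/6, -1/3)
  u_3 = (20/29, -40/29, 30/29)

Apply the Gram-Schmidt recurrence
  u_1 = v_1
  u_i = v_i − Σ_{j<i} ((v_i · u_j) / (u_j · u_j)) · u_j.

Step by step this gives:
  u_1 = (-1, 1, 2)
  u_2 = (-11/6, -7/6, -1/3)
  u_3 = (20/29, -40/29, 30/29)

Orthogonality check:
  u_2 · u_1 = 0 (should be 0)
  u_3 · u_1 = 0 (should be 0)
  u_3 · u_2 = 0 (should be 0)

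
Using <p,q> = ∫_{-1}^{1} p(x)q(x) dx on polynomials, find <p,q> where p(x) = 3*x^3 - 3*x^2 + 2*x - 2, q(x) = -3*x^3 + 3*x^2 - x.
<p,q> = -1586/105

Expand the product: p(x)·q(x) = -9*x^6 + 18*x^5 - 18*x^4 + 15*x^3 - 8*x^2 + 2*x.
∫_{-1}^{1} of each monomial x^k gives [2/(k+1) if k even, 0 if k odd]. Integrating term-by-term (or equivalently evaluating the antiderivative F(x) = -9*x^7/7 + 3*x^6 - 18*x^5/5 + 15*x^4/4 - 8*x^3/3 + x^2 at the endpoints):
  F(1) − F(−1) = 83/420 − (6427/420) = -1586/105.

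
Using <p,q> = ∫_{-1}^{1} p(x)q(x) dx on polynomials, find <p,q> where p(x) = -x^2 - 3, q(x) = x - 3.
<p,q> = 20

Expand the product: p(x)·q(x) = -x^3 + 3*x^2 - 3*x + 9.
∫_{-1}^{1} of each monomial x^k gives [2/(k+1) if k even, 0 if k odd]. Integrating term-by-term (or equivalently evaluating the antiderivative F(x) = -x^4/4 + x^3 - 3*x^2/2 + 9*x at the endpoints):
  F(1) − F(−1) = 33/4 − (-47/4) = 20.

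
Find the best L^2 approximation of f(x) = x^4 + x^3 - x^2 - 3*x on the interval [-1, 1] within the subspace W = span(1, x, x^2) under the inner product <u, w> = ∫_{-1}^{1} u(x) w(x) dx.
g(x) = -x^2/7 - 12*x/5 - 3/35

The best approximation g ∈ W is the orthogonal projection of f onto W. Writing g = a_0 + a_1 x + a_2 x^2, the coefficients solve the normal equations G · a = b where
  G_{ij} = <φ_i, φ_j> and b_i = <f, φ_i>, with φ_0 = 1, φ_1 = x, φ_2 = x^2.
G =
  [2, 0, 2/3]
  [0, 2/3, 0]
  [2/3, 0, 2/5],
b = (-4/15, -8/5, -4/35).
Solving gives a_0 = -3/35, a_1 = -12/5, a_2 = -1/7, so
  g(x) = -x^2/7 - 12*x/5 - 3/35.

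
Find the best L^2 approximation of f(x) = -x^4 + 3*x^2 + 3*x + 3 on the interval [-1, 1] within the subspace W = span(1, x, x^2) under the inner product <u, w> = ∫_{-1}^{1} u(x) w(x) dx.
g(x) = 15*x^2/7 + 3*x + 108/35

The best approximation g ∈ W is the orthogonal projection of f onto W. Writing g = a_0 + a_1 x + a_2 x^2, the coefficients solve the normal equations G · a = b where
  G_{ij} = <φ_i, φ_j> and b_i = <f, φ_i>, with φ_0 = 1, φ_1 = x, φ_2 = x^2.
G =
  [2, 0, 2/3]
  [0, 2/3, 0]
  [2/3, 0, 2/5],
b = (38/5, 2, 102/35).
Solving gives a_0 = 108/35, a_1 = 3, a_2 = 15/7, so
  g(x) = 15*x^2/7 + 3*x + 108/35.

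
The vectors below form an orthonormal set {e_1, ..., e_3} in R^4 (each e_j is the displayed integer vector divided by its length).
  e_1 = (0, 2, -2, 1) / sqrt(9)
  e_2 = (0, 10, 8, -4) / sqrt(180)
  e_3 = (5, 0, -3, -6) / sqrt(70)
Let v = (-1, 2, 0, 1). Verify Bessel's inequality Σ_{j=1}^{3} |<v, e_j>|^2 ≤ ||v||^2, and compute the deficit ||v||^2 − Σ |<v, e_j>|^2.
Σ |<v, e_j>|^2 = 83/14; ||v||^2 = 6; deficit = 1/14

Write each e_j = u_j / sqrt(<u_j, u_j>) where u_j is the displayed integer vector. Then <v, e_j> = <v, u_j> / sqrt(<u_j, u_j>), so |<v, e_j>|^2 = <v, u_j>^2 / <u_j, u_j>.
Coefficients: <v, e_1> = 5/sqrt(9), <v, e_2> = 16/sqrt(180), <v, e_3> = -11/sqrt(70).
Square and sum: Σ |<v, e_j>|^2 = 83/14.
Compute ||v||^2 = v·v = 6.
Deficit = 6 − 83/14 = 1/14 ≥ 0, confirming Bessel's inequality. (The deficit equals ||v − Σ <v,e_j> e_j||^2, the squared distance from v to span{e_j}.)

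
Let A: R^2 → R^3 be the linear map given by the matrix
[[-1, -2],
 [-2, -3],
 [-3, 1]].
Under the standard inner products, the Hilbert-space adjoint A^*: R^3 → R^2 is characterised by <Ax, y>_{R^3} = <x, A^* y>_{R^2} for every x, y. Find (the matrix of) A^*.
A^* = A^T =
[[-1, -2, -3],
 [-2, -3, 1]]

For real matrices with standard dot products, the defining identity <Ax, y> = <x, A^* y> gives (Ax)^T y = x^T (A^*) y, i.e. x^T A^T y = x^T (A^*) y. Since this holds for all x, y, we must have A^* = A^T. Therefore
A^* =
[[-1, -2, -3],
 [-2, -3, 1]].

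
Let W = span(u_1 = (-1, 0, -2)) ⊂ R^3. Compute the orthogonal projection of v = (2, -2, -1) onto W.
proj_W(v) = (0, 0, 0)

Set up U = [u_1 | ... | u_1] ∈ R^(3×1). The projector onto W = col(U) is P = U (U^T U)^(-1) U^T.
Compute U^T U =
  [5],
and U^T v = (0).
Solve U^T U · c = U^T v for the coefficients: c = (0). The projection is proj_W(v) = U c.
Check: (v - proj_W(v)) · u_1 = 0  (should be 0).
Result: proj_W(v) = (0, 0, 0).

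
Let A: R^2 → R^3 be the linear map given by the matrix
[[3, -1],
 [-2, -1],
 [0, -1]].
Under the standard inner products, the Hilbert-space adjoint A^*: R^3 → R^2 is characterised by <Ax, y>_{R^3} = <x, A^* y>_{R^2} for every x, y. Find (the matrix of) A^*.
A^* = A^T =
[[3, -2, 0],
 [-1, -1, -1]]

For real matrices with standard dot products, the defining identity <Ax, y> = <x, A^* y> gives (Ax)^T y = x^T (A^*) y, i.e. x^T A^T y = x^T (A^*) y. Since this holds for all x, y, we must have A^* = A^T. Therefore
A^* =
[[3, -2, 0],
 [-1, -1, -1]].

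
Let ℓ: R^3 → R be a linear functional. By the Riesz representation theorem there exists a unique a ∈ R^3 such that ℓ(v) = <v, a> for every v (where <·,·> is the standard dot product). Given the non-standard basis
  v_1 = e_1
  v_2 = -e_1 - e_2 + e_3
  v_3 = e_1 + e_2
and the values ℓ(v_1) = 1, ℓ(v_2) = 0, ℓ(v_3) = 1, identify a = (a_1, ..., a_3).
a = (1, 0, 1)

Write a = (a_1, ..., a_3) in the standard basis. For each basis vector v_i, ℓ(v_i) = <v_i, a> is a linear equation in the a_j's. Collect the n equations into a matrix system V a = ℓ, where row i of V is v_i (expressed in the standard basis). Since V is invertible (lower-triangular with 1s on the diagonal, up to permutation), solve by back-substitution:
  V =
[[1, 0, 0],
 [-1, -1, 1],
 [1, 1, 0]]
  V a = (1, 0, 1)
Solving gives a = (1, 0, 1).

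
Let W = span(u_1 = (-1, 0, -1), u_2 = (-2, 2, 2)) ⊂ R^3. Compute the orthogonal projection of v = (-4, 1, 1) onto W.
proj_W(v) = (-7/2, 2, 1/2)

Set up U = [u_1 | ... | u_2] ∈ R^(3×2). The projector onto W = col(U) is P = U (U^T U)^(-1) U^T.
Compute U^T U =
  [2, 0]
  [0, 12],
and U^T v = (3, 12).
Solve U^T U · c = U^T v for the coefficients: c = (3/2, 1). The projection is proj_W(v) = U c.
Check: (v - proj_W(v)) · u_1 = 0  (should be 0).
Check: (v - proj_W(v)) · u_2 = 0  (should be 0).
Result: proj_W(v) = (-7/2, 2, 1/2).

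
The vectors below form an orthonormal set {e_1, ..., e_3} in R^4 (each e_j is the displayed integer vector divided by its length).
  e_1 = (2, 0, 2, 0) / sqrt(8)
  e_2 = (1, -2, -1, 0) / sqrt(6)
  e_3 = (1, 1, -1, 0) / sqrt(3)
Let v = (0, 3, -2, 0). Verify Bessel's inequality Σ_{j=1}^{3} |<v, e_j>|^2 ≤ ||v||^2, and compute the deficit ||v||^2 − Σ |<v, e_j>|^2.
Σ |<v, e_j>|^2 = 13; ||v||^2 = 13; deficit = 0

Write each e_j = u_j / sqrt(<u_j, u_j>) where u_j is the displayed integer vector. Then <v, e_j> = <v, u_j> / sqrt(<u_j, u_j>), so |<v, e_j>|^2 = <v, u_j>^2 / <u_j, u_j>.
Coefficients: <v, e_1> = -4/sqrt(8), <v, e_2> = -4/sqrt(6), <v, e_3> = 5/sqrt(3).
Square and sum: Σ |<v, e_j>|^2 = 13.
Compute ||v||^2 = v·v = 13.
Deficit = 13 − 13 = 0 ≥ 0, confirming Bessel's inequality. (The deficit equals ||v − Σ <v,e_j> e_j||^2, the squared distance from v to span{e_j}.)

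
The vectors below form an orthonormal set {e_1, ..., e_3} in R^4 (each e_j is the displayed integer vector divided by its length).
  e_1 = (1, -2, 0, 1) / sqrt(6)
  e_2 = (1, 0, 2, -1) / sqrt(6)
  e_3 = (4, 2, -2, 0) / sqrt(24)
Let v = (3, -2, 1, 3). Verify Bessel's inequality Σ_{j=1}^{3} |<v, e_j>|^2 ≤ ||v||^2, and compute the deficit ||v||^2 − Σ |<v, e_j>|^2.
Σ |<v, e_j>|^2 = 113/6; ||v||^2 = 23; deficit = 25/6

Write each e_j = u_j / sqrt(<u_j, u_j>) where u_j is the displayed integer vector. Then <v, e_j> = <v, u_j> / sqrt(<u_j, u_j>), so |<v, e_j>|^2 = <v, u_j>^2 / <u_j, u_j>.
Coefficients: <v, e_1> = 10/sqrt(6), <v, e_2> = 2/sqrt(6), <v, e_3> = 6/sqrt(24).
Square and sum: Σ |<v, e_j>|^2 = 113/6.
Compute ||v||^2 = v·v = 23.
Deficit = 23 − 113/6 = 25/6 ≥ 0, confirming Bessel's inequality. (The deficit equals ||v − Σ <v,e_j> e_j||^2, the squared distance from v to span{e_j}.)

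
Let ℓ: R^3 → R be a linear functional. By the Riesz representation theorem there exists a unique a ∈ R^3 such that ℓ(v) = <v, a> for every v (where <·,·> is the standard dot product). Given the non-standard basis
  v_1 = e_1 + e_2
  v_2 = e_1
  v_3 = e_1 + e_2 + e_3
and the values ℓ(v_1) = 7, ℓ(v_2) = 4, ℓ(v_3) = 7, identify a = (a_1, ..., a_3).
a = (4, 3, 0)

Write a = (a_1, ..., a_3) in the standard basis. For each basis vector v_i, ℓ(v_i) = <v_i, a> is a linear equation in the a_j's. Collect the n equations into a matrix system V a = ℓ, where row i of V is v_i (expressed in the standard basis). Since V is invertible (lower-triangular with 1s on the diagonal, up to permutation), solve by back-substitution:
  V =
[[1, 1, 0],
 [1, 0, 0],
 [1, 1, 1]]
  V a = (7, 4, 7)
Solving gives a = (4, 3, 0).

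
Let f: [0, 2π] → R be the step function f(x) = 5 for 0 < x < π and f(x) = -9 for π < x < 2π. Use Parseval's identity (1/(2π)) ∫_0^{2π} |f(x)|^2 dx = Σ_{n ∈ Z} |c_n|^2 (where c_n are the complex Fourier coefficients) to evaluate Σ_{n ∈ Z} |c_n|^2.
Σ |c_n|^2 = 53

Parseval equates the L^2 energy of f (normalised by 1/(2π)) with the ℓ^2 sum of its Fourier coefficients: (1/(2π)) ∫_0^{2π} |f|^2 = Σ |c_n|^2.
Compute the left side: (1/(2π)) [∫_0^π 5^2 dx + ∫_π^{2π} (-9)^2 dx] = (1/(2π)) · (25π + 81π) = (25 + 81)/2 = 53.
So Σ_{n ∈ Z} |c_n|^2 = 53.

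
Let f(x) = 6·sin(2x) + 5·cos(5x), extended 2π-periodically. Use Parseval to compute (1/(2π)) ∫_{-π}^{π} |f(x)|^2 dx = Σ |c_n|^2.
Σ |c_n|^2 = 61/2

Expand |f|^2 and use orthogonality of {sin(nx), cos(mx)} on [-π, π]:
  ∫_{-π}^{π} sin(nx)^2 dx = π, ∫ cos(mx)^2 dx = π, and cross terms integrate to 0.
So ∫_{-π}^{π} f(x)^2 dx = 6^2 · π + 5^2 · π = (36 + 25)π.
Divide by 2π: (36 + 25)/2 = 61/2.
By Parseval, this equals Σ |c_n|^2.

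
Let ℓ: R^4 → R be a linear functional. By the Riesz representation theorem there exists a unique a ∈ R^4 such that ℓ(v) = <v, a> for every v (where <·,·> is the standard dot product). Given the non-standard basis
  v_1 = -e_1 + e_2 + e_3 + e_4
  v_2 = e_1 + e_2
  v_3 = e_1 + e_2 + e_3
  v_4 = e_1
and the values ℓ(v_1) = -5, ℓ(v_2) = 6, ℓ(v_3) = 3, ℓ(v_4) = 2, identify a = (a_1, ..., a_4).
a = (2, 4, -3, -4)

Write a = (a_1, ..., a_4) in the standard basis. For each basis vector v_i, ℓ(v_i) = <v_i, a> is a linear equation in the a_j's. Collect the n equations into a matrix system V a = ℓ, where row i of V is v_i (expressed in the standard basis). Since V is invertible (lower-triangular with 1s on the diagonal, up to permutation), solve by back-substitution:
  V =
[[-1, 1, 1, 1],
 [1, 1, 0, 0],
 [1, 1, 1, 0],
 [1, 0, 0, 0]]
  V a = (-5, 6, 3, 2)
Solving gives a = (2, 4, -3, -4).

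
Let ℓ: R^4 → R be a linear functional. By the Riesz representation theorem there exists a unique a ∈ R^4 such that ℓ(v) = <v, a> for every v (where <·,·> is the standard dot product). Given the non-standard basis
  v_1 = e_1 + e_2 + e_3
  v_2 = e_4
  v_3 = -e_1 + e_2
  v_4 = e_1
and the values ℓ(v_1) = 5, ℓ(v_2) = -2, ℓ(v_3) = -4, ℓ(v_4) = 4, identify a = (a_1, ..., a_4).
a = (4, 0, 1, -2)

Write a = (a_1, ..., a_4) in the standard basis. For each basis vector v_i, ℓ(v_i) = <v_i, a> is a linear equation in the a_j's. Collect the n equations into a matrix system V a = ℓ, where row i of V is v_i (expressed in the standard basis). Since V is invertible (lower-triangular with 1s on the diagonal, up to permutation), solve by back-substitution:
  V =
[[1, 1, 1, 0],
 [0, 0, 0, 1],
 [-1, 1, 0, 0],
 [1, 0, 0, 0]]
  V a = (5, -2, -4, 4)
Solving gives a = (4, 0, 1, -2).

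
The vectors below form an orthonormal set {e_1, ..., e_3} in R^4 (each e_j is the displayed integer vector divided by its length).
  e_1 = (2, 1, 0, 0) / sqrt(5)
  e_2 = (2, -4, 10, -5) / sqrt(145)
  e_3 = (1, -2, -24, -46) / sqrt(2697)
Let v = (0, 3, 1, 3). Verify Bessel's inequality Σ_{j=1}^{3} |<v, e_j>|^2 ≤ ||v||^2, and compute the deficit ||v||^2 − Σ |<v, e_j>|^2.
Σ |<v, e_j>|^2 = 442/31; ||v||^2 = 19; deficit = 147/31

Write each e_j = u_j / sqrt(<u_j, u_j>) where u_j is the displayed integer vector. Then <v, e_j> = <v, u_j> / sqrt(<u_j, u_j>), so |<v, e_j>|^2 = <v, u_j>^2 / <u_j, u_j>.
Coefficients: <v, e_1> = 3/sqrt(5), <v, e_2> = -17/sqrt(145), <v, e_3> = -168/sqrt(2697).
Square and sum: Σ |<v, e_j>|^2 = 442/31.
Compute ||v||^2 = v·v = 19.
Deficit = 19 − 442/31 = 147/31 ≥ 0, confirming Bessel's inequality. (The deficit equals ||v − Σ <v,e_j> e_j||^2, the squared distance from v to span{e_j}.)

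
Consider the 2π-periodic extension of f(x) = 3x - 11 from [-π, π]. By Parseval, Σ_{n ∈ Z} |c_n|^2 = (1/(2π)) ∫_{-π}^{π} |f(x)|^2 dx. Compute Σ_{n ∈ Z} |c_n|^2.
Σ |c_n|^2 = 3π^2 + 121

Expand and integrate term by term over [-π, π]:
  ∫ (3x)^2 dx = 9·(2π^3/3); ∫ 2·3·(-11)·x dx = 0 (odd integrand); ∫ (-11)^2 dx = 121·2π.
So (1/(2π)) ∫_{-π}^{π} (3x - 11)^2 dx = 9π^2/3 + 121 = 3π^2 + 121.
Parseval ⇒ Σ |c_n|^2 = 3π^2 + 121.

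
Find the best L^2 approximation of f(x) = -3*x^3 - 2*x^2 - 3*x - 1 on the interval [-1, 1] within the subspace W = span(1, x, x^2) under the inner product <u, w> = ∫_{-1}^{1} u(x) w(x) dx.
g(x) = -2*x^2 - 24*x/5 - 1

The best approximation g ∈ W is the orthogonal projection of f onto W. Writing g = a_0 + a_1 x + a_2 x^2, the coefficients solve the normal equations G · a = b where
  G_{ij} = <φ_i, φ_j> and b_i = <f, φ_i>, with φ_0 = 1, φ_1 = x, φ_2 = x^2.
G =
  [2, 0, 2/3]
  [0, 2/3, 0]
  [2/3, 0, 2/5],
b = (-10/3, -16/5, -22/15).
Solving gives a_0 = -1, a_1 = -24/5, a_2 = -2, so
  g(x) = -2*x^2 - 24*x/5 - 1.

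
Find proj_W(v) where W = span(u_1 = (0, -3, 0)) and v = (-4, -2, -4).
proj_W(v) = (0, -2, 0)

Set up U = [u_1 | ... | u_1] ∈ R^(3×1). The projector onto W = col(U) is P = U (U^T U)^(-1) U^T.
Compute U^T U =
  [9],
and U^T v = (6).
Solve U^T U · c = U^T v for the coefficients: c = (2/3). The projection is proj_W(v) = U c.
Check: (v - proj_W(v)) · u_1 = 0  (should be 0).
Result: proj_W(v) = (0, -2, 0).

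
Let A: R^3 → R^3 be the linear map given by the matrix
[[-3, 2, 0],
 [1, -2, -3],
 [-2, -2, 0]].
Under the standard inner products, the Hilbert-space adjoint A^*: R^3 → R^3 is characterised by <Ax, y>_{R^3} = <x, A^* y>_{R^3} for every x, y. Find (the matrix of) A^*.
A^* = A^T =
[[-3, 1, -2],
 [2, -2, -2],
 [0, -3, 0]]

For real matrices with standard dot products, the defining identity <Ax, y> = <x, A^* y> gives (Ax)^T y = x^T (A^*) y, i.e. x^T A^T y = x^T (A^*) y. Since this holds for all x, y, we must have A^* = A^T. Therefore
A^* =
[[-3, 1, -2],
 [2, -2, -2],
 [0, -3, 0]].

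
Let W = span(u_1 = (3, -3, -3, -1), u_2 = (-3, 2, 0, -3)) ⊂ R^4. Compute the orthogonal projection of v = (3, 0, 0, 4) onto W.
proj_W(v) = (579/236, -315/236, 213/236, 863/236)

Set up U = [u_1 | ... | u_2] ∈ R^(4×2). The projector onto W = col(U) is P = U (U^T U)^(-1) U^T.
Compute U^T U =
  [28, -12]
  [-12, 22],
and U^T v = (5, -21).
Solve U^T U · c = U^T v for the coefficients: c = (-71/236, -66/59). The projection is proj_W(v) = U c.
Check: (v - proj_W(v)) · u_1 = 0  (should be 0).
Check: (v - proj_W(v)) · u_2 = 0  (should be 0).
Result: proj_W(v) = (579/236, -315/236, 213/236, 863/236).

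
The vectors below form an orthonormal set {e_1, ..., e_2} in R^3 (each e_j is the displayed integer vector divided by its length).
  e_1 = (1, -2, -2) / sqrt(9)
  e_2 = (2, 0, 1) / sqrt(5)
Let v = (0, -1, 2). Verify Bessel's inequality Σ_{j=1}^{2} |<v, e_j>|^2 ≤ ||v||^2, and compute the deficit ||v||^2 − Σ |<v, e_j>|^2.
Σ |<v, e_j>|^2 = 56/45; ||v||^2 = 5; deficit = 169/45

Write each e_j = u_j / sqrt(<u_j, u_j>) where u_j is the displayed integer vector. Then <v, e_j> = <v, u_j> / sqrt(<u_j, u_j>), so |<v, e_j>|^2 = <v, u_j>^2 / <u_j, u_j>.
Coefficients: <v, e_1> = -2/sqrt(9), <v, e_2> = 2/sqrt(5).
Square and sum: Σ |<v, e_j>|^2 = 56/45.
Compute ||v||^2 = v·v = 5.
Deficit = 5 − 56/45 = 169/45 ≥ 0, confirming Bessel's inequality. (The deficit equals ||v − Σ <v,e_j> e_j||^2, the squared distance from v to span{e_j}.)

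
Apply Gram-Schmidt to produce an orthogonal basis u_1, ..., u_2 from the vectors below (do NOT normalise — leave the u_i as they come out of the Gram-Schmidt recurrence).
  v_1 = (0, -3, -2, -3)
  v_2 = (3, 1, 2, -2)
Orthogonal basis:
  u_1 = (0, -3, -2, -3)
  u_2 = (3, 19/22, 21/11, -47/22)

Apply the Gram-Schmidt recurrence
  u_1 = v_1
  u_i = v_i − Σ_{j<i} ((v_i · u_j) / (u_j · u_j)) · u_j.

Step by step this gives:
  u_1 = (0, -3, -2, -3)
  u_2 = (3, 19/22, 21/11, -47/22)

Orthogonality check:
  u_2 · u_1 = 0 (should be 0)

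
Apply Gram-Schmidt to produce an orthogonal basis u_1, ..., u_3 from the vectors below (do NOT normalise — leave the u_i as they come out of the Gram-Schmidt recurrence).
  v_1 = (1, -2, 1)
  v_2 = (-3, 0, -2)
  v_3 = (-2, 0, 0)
Orthogonal basis:
  u_1 = (1, -2, 1)
  u_2 = (-13/6, -5/3, -7/6)
  u_3 = (-32/53, 8/53, 48/53)

Apply the Gram-Schmidt recurrence
  u_1 = v_1
  u_i = v_i − Σ_{j<i} ((v_i · u_j) / (u_j · u_j)) · u_j.

Step by step this gives:
  u_1 = (1, -2, 1)
  u_2 = (-13/6, -5/3, -7/6)
  u_3 = (-32/53, 8/53, 48/53)

Orthogonality check:
  u_2 · u_1 = 0 (should be 0)
  u_3 · u_1 = 0 (should be 0)
  u_3 · u_2 = 0 (should be 0)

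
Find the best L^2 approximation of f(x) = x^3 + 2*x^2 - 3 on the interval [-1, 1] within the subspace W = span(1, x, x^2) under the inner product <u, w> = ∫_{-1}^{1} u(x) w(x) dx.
g(x) = 2*x^2 + 3*x/5 - 3

The best approximation g ∈ W is the orthogonal projection of f onto W. Writing g = a_0 + a_1 x + a_2 x^2, the coefficients solve the normal equations G · a = b where
  G_{ij} = <φ_i, φ_j> and b_i = <f, φ_i>, with φ_0 = 1, φ_1 = x, φ_2 = x^2.
G =
  [2, 0, 2/3]
  [0, 2/3, 0]
  [2/3, 0, 2/5],
b = (-14/3, 2/5, -6/5).
Solving gives a_0 = -3, a_1 = 3/5, a_2 = 2, so
  g(x) = 2*x^2 + 3*x/5 - 3.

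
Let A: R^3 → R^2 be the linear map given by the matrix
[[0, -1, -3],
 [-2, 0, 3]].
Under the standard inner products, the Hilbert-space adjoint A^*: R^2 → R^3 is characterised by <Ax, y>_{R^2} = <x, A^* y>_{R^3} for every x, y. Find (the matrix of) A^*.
A^* = A^T =
[[0, -2],
 [-1, 0],
 [-3, 3]]

For real matrices with standard dot products, the defining identity <Ax, y> = <x, A^* y> gives (Ax)^T y = x^T (A^*) y, i.e. x^T A^T y = x^T (A^*) y. Since this holds for all x, y, we must have A^* = A^T. Therefore
A^* =
[[0, -2],
 [-1, 0],
 [-3, 3]].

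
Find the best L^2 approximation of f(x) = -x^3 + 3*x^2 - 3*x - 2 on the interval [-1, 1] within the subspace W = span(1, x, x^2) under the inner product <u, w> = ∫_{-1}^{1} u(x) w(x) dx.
g(x) = 3*x^2 - 18*x/5 - 2

The best approximation g ∈ W is the orthogonal projection of f onto W. Writing g = a_0 + a_1 x + a_2 x^2, the coefficients solve the normal equations G · a = b where
  G_{ij} = <φ_i, φ_j> and b_i = <f, φ_i>, with φ_0 = 1, φ_1 = x, φ_2 = x^2.
G =
  [2, 0, 2/3]
  [0, 2/3, 0]
  [2/3, 0, 2/5],
b = (-2, -12/5, -2/15).
Solving gives a_0 = -2, a_1 = -18/5, a_2 = 3, so
  g(x) = 3*x^2 - 18*x/5 - 2.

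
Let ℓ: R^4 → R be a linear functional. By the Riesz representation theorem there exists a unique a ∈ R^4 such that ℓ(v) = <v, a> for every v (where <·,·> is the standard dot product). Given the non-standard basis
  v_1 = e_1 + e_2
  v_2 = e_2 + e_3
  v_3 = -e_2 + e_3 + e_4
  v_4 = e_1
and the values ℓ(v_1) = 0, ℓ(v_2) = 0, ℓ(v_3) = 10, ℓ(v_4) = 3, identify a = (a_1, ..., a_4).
a = (3, -3, 3, 4)

Write a = (a_1, ..., a_4) in the standard basis. For each basis vector v_i, ℓ(v_i) = <v_i, a> is a linear equation in the a_j's. Collect the n equations into a matrix system V a = ℓ, where row i of V is v_i (expressed in the standard basis). Since V is invertible (lower-triangular with 1s on the diagonal, up to permutation), solve by back-substitution:
  V =
[[1, 1, 0, 0],
 [0, 1, 1, 0],
 [0, -1, 1, 1],
 [1, 0, 0, 0]]
  V a = (0, 0, 10, 3)
Solving gives a = (3, -3, 3, 4).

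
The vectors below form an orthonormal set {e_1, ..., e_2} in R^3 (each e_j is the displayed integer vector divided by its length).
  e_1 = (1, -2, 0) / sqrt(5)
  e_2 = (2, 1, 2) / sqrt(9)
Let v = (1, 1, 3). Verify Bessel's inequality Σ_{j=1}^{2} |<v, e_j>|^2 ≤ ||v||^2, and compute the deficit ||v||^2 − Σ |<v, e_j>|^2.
Σ |<v, e_j>|^2 = 46/5; ||v||^2 = 11; deficit = 9/5

Write each e_j = u_j / sqrt(<u_j, u_j>) where u_j is the displayed integer vector. Then <v, e_j> = <v, u_j> / sqrt(<u_j, u_j>), so |<v, e_j>|^2 = <v, u_j>^2 / <u_j, u_j>.
Coefficients: <v, e_1> = -1/sqrt(5), <v, e_2> = 9/sqrt(9).
Square and sum: Σ |<v, e_j>|^2 = 46/5.
Compute ||v||^2 = v·v = 11.
Deficit = 11 − 46/5 = 9/5 ≥ 0, confirming Bessel's inequality. (The deficit equals ||v − Σ <v,e_j> e_j||^2, the squared distance from v to span{e_j}.)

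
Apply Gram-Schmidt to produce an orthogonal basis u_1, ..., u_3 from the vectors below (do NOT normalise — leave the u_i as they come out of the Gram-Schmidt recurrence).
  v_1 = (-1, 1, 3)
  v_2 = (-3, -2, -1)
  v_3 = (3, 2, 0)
Orthogonal basis:
  u_1 = (-1, 1, 3)
  u_2 = (-35/11, -20/11, -5/11)
  u_3 = (-1/6, 1/3, -1/6)

Apply the Gram-Schmidt recurrence
  u_1 = v_1
  u_i = v_i − Σ_{j<i} ((v_i · u_j) / (u_j · u_j)) · u_j.

Step by step this gives:
  u_1 = (-1, 1, 3)
  u_2 = (-35/11, -20/11, -5/11)
  u_3 = (-1/6, 1/3, -1/6)

Orthogonality check:
  u_2 · u_1 = 0 (should be 0)
  u_3 · u_1 = 0 (should be 0)
  u_3 · u_2 = 0 (should be 0)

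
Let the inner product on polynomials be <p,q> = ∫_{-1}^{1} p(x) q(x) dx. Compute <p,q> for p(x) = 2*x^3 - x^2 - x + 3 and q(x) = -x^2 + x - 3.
<p,q> = -262/15

Expand the product: p(x)·q(x) = -2*x^5 + 3*x^4 - 6*x^3 - x^2 + 6*x - 9.
∫_{-1}^{1} of each monomial x^k gives [2/(k+1) if k even, 0 if k odd]. Integrating term-by-term (or equivalently evaluating the antiderivative F(x) = -x^6/3 + 3*x^5/5 - 3*x^4/2 - x^3/3 + 3*x^2 - 9*x at the endpoints):
  F(1) − F(−1) = -227/30 − (99/10) = -262/15.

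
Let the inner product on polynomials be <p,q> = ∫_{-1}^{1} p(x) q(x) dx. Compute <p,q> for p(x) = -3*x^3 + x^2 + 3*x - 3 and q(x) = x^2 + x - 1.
<p,q> = 68/15

Expand the product: p(x)·q(x) = -3*x^5 - 2*x^4 + 7*x^3 - x^2 - 6*x + 3.
∫_{-1}^{1} of each monomial x^k gives [2/(k+1) if k even, 0 if k odd]. Integrating term-by-term (or equivalently evaluating the antiderivative F(x) = -x^6/2 - 2*x^5/5 + 7*x^4/4 - x^3/3 - 3*x^2 + 3*x at the endpoints):
  F(1) − F(−1) = 31/60 − (-241/60) = 68/15.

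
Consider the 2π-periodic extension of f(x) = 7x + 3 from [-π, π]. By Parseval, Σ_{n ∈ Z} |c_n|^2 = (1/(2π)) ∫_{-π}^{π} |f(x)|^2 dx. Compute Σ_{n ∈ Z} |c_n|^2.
Σ |c_n|^2 = 49π^2/3 + 9

Expand and integrate term by term over [-π, π]:
  ∫ (7x)^2 dx = 49·(2π^3/3); ∫ 2·7·(3)·x dx = 0 (odd integrand); ∫ 3^2 dx = 9·2π.
So (1/(2π)) ∫_{-π}^{π} (7x + 3)^2 dx = 49π^2/3 + 9 = 49π^2/3 + 9.
Parseval ⇒ Σ |c_n|^2 = 49π^2/3 + 9.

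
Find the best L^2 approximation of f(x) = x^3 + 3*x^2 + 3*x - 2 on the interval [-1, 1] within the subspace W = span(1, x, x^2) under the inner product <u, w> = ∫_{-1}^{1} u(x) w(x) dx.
g(x) = 3*x^2 + 18*x/5 - 2

The best approximation g ∈ W is the orthogonal projection of f onto W. Writing g = a_0 + a_1 x + a_2 x^2, the coefficients solve the normal equations G · a = b where
  G_{ij} = <φ_i, φ_j> and b_i = <f, φ_i>, with φ_0 = 1, φ_1 = x, φ_2 = x^2.
G =
  [2, 0, 2/3]
  [0, 2/3, 0]
  [2/3, 0, 2/5],
b = (-2, 12/5, -2/15).
Solving gives a_0 = -2, a_1 = 18/5, a_2 = 3, so
  g(x) = 3*x^2 + 18*x/5 - 2.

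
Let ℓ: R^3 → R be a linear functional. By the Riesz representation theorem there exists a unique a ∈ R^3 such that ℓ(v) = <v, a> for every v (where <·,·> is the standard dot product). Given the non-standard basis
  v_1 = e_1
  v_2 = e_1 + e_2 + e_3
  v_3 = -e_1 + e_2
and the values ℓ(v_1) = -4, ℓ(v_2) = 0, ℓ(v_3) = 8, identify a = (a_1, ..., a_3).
a = (-4, 4, 0)

Write a = (a_1, ..., a_3) in the standard basis. For each basis vector v_i, ℓ(v_i) = <v_i, a> is a linear equation in the a_j's. Collect the n equations into a matrix system V a = ℓ, where row i of V is v_i (expressed in the standard basis). Since V is invertible (lower-triangular with 1s on the diagonal, up to permutation), solve by back-substitution:
  V =
[[1, 0, 0],
 [1, 1, 1],
 [-1, 1, 0]]
  V a = (-4, 0, 8)
Solving gives a = (-4, 4, 0).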